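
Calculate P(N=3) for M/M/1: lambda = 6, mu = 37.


rho = 6/37; P(n) = (1-rho)*rho^n = (1-6/37)*(6/37)^3 = 0.0036

0.0036


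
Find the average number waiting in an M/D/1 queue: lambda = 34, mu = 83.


M/D/1: Lq = rho^2 / (2*(1-rho)) where rho = 34/83; Lq = 0.14

0.14


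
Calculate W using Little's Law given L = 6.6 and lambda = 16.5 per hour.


W = L / lambda = 6.6 / 16.5 = 0.4 hours

0.4 hours


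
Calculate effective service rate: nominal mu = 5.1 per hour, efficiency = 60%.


Effective rate = mu * efficiency = 5.1 * 0.6 = 3.06 per hour

3.06 per hour


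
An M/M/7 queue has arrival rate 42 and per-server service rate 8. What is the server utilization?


rho = lambda/(c*mu) = 42/(7*8) = 0.75

0.75


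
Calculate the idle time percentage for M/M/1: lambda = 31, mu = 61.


Idle fraction = (1 - rho) * 100 = (1 - 31/61) * 100 = 49.2%

49.2%


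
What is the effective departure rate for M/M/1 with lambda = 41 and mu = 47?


For a stable queue (lambda < mu), throughput = lambda = 41 per hour

41 per hour


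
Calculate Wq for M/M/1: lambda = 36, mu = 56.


rho = 36/56; Wq = rho/(mu - lambda) = 0.0321 hours

0.0321 hours


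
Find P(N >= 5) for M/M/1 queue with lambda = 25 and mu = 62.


P(N >= 5) = rho^5 = (25/62)^5 = 0.0107

0.0107


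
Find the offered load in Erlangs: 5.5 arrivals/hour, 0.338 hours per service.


Offered load a = lambda * E[S] = 5.5 * 0.338 = 1.86 Erlangs

1.86 Erlangs


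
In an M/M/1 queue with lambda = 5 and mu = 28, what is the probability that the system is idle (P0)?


P0 = 1 - rho = 1 - 5/28 = 0.8214

0.8214


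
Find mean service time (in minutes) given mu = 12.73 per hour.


Mean service time = 60/mu = 60/12.73 = 4.71 minutes

4.71 minutes


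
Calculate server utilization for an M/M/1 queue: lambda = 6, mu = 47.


rho = lambda/mu = 6/47 = 0.1277

0.1277


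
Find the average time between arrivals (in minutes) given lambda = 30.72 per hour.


Mean interarrival time = 60/lambda = 60/30.72 = 1.95 minutes

1.95 minutes


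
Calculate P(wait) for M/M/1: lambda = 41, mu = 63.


P(wait) = rho = lambda/mu = 41/63 = 0.6508

0.6508


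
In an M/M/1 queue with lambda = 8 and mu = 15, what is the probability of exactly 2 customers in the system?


rho = 8/15; P(n) = (1-rho)*rho^n = (1-8/15)*(8/15)^2 = 0.1327

0.1327


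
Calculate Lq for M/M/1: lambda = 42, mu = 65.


rho = 42/65; Lq = rho^2/(1-rho) = 1.18

1.18


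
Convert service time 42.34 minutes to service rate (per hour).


mu = 60 / avg_service_time = 60 / 42.34 = 1.42 per hour

1.42 per hour


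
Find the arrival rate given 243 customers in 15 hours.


lambda = total arrivals / time = 243 / 15 = 16.2 per hour

16.2 per hour


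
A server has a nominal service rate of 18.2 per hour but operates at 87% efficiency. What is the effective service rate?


Effective rate = mu * efficiency = 18.2 * 0.87 = 15.83 per hour

15.83 per hour


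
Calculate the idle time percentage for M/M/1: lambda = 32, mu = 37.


Idle fraction = (1 - rho) * 100 = (1 - 32/37) * 100 = 13.5%

13.5%


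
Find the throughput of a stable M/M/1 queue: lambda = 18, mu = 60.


For a stable queue (lambda < mu), throughput = lambda = 18 per hour

18 per hour


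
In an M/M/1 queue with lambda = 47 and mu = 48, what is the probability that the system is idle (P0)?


P0 = 1 - rho = 1 - 47/48 = 0.0208

0.0208


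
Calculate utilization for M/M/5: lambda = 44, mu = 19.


rho = lambda/(c*mu) = 44/(5*19) = 0.4632

0.4632


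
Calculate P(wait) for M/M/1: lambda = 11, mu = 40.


P(wait) = rho = lambda/mu = 11/40 = 0.275

0.275


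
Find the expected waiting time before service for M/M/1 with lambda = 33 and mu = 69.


rho = 33/69; Wq = rho/(mu - lambda) = 0.0133 hours

0.0133 hours


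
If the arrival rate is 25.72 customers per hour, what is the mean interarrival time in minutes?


Mean interarrival time = 60/lambda = 60/25.72 = 2.33 minutes

2.33 minutes


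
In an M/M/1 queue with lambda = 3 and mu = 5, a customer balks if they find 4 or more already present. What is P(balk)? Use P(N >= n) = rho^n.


P(N >= 4) = rho^4 = (3/5)^4 = 0.1296

0.1296


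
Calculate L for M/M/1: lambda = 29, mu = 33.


rho = 29/33; L = rho/(1-rho) = 7.25

7.25


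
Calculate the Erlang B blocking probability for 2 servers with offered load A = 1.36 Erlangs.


B(N,A) = (A^N/N!) / sum(A^k/k!, k=0..N) with N=2, A=1.36 = 0.2815

0.2815


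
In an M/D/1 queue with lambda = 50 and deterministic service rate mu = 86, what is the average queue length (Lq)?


M/D/1: Lq = rho^2 / (2*(1-rho)) where rho = 50/86; Lq = 0.4

0.4


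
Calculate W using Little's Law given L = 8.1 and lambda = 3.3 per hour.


W = L / lambda = 8.1 / 3.3 = 2.4545 hours

2.4545 hours


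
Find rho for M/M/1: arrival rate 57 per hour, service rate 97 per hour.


rho = lambda/mu = 57/97 = 0.5876

0.5876


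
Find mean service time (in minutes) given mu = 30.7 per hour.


Mean service time = 60/mu = 60/30.7 = 1.95 minutes

1.95 minutes


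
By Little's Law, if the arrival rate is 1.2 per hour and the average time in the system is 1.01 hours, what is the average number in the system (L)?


L = lambda * W = 1.2 * 1.01 = 1.21

1.21


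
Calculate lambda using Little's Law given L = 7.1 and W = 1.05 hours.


lambda = L / W = 7.1 / 1.05 = 6.76 per hour

6.76 per hour


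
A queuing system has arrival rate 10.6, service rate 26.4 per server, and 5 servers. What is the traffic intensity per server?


rho = lambda / (c * mu) = 10.6 / (5 * 26.4) = 0.0803

0.0803


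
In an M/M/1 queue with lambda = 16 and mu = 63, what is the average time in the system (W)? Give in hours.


W = 1/(mu - lambda) = 1/(63 - 16) = 0.0213 hours

0.0213 hours


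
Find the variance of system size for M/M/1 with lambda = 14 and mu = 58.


rho = 14/58; Var(N) = rho/(1-rho)^2 = 0.42

0.42


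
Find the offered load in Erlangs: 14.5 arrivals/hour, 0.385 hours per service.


Offered load a = lambda * E[S] = 14.5 * 0.385 = 5.58 Erlangs

5.58 Erlangs


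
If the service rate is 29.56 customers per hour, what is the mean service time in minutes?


Mean service time = 60/mu = 60/29.56 = 2.03 minutes

2.03 minutes


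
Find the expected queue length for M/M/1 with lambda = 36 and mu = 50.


rho = 36/50; Lq = rho^2/(1-rho) = 1.85

1.85


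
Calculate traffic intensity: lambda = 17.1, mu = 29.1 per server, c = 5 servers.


rho = lambda / (c * mu) = 17.1 / (5 * 29.1) = 0.1175

0.1175


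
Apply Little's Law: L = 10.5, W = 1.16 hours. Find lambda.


lambda = L / W = 10.5 / 1.16 = 9.05 per hour

9.05 per hour


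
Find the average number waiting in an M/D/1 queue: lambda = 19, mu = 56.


M/D/1: Lq = rho^2 / (2*(1-rho)) where rho = 19/56; Lq = 0.09

0.09


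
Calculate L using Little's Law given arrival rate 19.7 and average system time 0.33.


L = lambda * W = 19.7 * 0.33 = 6.5

6.5


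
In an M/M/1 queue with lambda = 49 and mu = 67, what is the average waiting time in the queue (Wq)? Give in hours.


rho = 49/67; Wq = rho/(mu - lambda) = 0.0406 hours

0.0406 hours


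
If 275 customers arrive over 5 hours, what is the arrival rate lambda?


lambda = total arrivals / time = 275 / 5 = 55.0 per hour

55.0 per hour


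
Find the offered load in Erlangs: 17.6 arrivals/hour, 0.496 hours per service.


Offered load a = lambda * E[S] = 17.6 * 0.496 = 8.73 Erlangs

8.73 Erlangs


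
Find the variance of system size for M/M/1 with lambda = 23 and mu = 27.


rho = 23/27; Var(N) = rho/(1-rho)^2 = 38.81

38.81


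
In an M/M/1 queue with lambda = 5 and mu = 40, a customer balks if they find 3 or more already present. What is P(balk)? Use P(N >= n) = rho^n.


P(N >= 3) = rho^3 = (5/40)^3 = 0.002

0.002


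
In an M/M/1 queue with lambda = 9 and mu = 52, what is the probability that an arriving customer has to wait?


P(wait) = rho = lambda/mu = 9/52 = 0.1731

0.1731


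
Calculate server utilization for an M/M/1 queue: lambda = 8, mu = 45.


rho = lambda/mu = 8/45 = 0.1778

0.1778


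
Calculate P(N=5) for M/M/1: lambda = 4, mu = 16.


rho = 4/16; P(n) = (1-rho)*rho^n = (1-4/16)*(4/16)^5 = 0.0007

0.0007


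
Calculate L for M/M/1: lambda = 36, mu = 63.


rho = 36/63; L = rho/(1-rho) = 1.33

1.33


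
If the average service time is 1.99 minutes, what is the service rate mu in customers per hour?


mu = 60 / avg_service_time = 60 / 1.99 = 30.15 per hour

30.15 per hour


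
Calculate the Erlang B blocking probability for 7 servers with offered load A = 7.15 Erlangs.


B(N,A) = (A^N/N!) / sum(A^k/k!, k=0..N) with N=7, A=7.15 = 0.2581

0.2581


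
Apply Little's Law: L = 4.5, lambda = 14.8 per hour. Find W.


W = L / lambda = 4.5 / 14.8 = 0.3041 hours

0.3041 hours


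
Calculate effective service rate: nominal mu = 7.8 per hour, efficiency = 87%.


Effective rate = mu * efficiency = 7.8 * 0.87 = 6.79 per hour

6.79 per hour


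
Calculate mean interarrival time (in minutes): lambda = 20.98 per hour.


Mean interarrival time = 60/lambda = 60/20.98 = 2.86 minutes

2.86 minutes


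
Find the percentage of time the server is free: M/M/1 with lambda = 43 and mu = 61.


Idle fraction = (1 - rho) * 100 = (1 - 43/61) * 100 = 29.5%

29.5%


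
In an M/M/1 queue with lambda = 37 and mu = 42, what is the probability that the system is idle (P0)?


P0 = 1 - rho = 1 - 37/42 = 0.119

0.119


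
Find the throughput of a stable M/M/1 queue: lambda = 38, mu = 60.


For a stable queue (lambda < mu), throughput = lambda = 38 per hour

38 per hour


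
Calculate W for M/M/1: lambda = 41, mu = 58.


W = 1/(mu - lambda) = 1/(58 - 41) = 0.0588 hours

0.0588 hours


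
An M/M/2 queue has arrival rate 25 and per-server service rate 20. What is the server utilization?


rho = lambda/(c*mu) = 25/(2*20) = 0.625

0.625


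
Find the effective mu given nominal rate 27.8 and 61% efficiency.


Effective rate = mu * efficiency = 27.8 * 0.61 = 16.96 per hour

16.96 per hour


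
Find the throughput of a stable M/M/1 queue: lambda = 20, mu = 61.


For a stable queue (lambda < mu), throughput = lambda = 20 per hour

20 per hour


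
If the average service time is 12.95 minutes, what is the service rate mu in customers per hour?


mu = 60 / avg_service_time = 60 / 12.95 = 4.63 per hour

4.63 per hour


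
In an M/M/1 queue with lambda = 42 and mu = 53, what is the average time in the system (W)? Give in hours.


W = 1/(mu - lambda) = 1/(53 - 42) = 0.0909 hours

0.0909 hours


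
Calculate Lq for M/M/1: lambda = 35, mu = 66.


rho = 35/66; Lq = rho^2/(1-rho) = 0.6

0.6


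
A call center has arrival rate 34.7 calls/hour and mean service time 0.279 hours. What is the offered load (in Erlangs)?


Offered load a = lambda * E[S] = 34.7 * 0.279 = 9.68 Erlangs

9.68 Erlangs


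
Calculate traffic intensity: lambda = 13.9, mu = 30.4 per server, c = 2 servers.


rho = lambda / (c * mu) = 13.9 / (2 * 30.4) = 0.2286

0.2286


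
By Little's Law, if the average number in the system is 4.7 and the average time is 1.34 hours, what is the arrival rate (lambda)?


lambda = L / W = 4.7 / 1.34 = 3.51 per hour

3.51 per hour


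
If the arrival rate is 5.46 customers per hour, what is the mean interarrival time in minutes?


Mean interarrival time = 60/lambda = 60/5.46 = 10.99 minutes

10.99 minutes


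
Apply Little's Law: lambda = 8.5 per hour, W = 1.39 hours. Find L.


L = lambda * W = 8.5 * 1.39 = 11.82

11.82


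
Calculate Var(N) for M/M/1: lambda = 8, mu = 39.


rho = 8/39; Var(N) = rho/(1-rho)^2 = 0.32

0.32


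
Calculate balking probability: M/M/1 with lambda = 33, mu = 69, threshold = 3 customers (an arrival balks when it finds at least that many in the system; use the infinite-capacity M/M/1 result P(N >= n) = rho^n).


P(N >= 3) = rho^3 = (33/69)^3 = 0.1094

0.1094


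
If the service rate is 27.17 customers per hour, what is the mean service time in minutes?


Mean service time = 60/mu = 60/27.17 = 2.21 minutes

2.21 minutes


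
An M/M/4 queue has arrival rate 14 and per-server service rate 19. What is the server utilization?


rho = lambda/(c*mu) = 14/(4*19) = 0.1842

0.1842


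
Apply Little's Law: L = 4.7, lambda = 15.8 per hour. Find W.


W = L / lambda = 4.7 / 15.8 = 0.2975 hours

0.2975 hours


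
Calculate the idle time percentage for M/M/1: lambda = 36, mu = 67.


Idle fraction = (1 - rho) * 100 = (1 - 36/67) * 100 = 46.3%

46.3%


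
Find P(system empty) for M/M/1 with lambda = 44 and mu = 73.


P0 = 1 - rho = 1 - 44/73 = 0.3973

0.3973


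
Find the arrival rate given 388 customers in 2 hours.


lambda = total arrivals / time = 388 / 2 = 194.0 per hour

194.0 per hour


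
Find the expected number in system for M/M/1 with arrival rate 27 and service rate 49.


rho = 27/49; L = rho/(1-rho) = 1.23

1.23


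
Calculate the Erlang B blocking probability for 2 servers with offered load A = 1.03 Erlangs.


B(N,A) = (A^N/N!) / sum(A^k/k!, k=0..N) with N=2, A=1.03 = 0.2072

0.2072


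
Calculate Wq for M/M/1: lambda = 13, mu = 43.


rho = 13/43; Wq = rho/(mu - lambda) = 0.0101 hours

0.0101 hours


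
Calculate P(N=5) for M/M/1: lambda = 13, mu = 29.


rho = 13/29; P(n) = (1-rho)*rho^n = (1-13/29)*(13/29)^5 = 0.01

0.01


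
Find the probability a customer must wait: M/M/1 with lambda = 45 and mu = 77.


P(wait) = rho = lambda/mu = 45/77 = 0.5844

0.5844


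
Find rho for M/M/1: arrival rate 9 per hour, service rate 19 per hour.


rho = lambda/mu = 9/19 = 0.4737

0.4737


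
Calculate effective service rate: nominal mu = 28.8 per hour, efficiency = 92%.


Effective rate = mu * efficiency = 28.8 * 0.92 = 26.5 per hour

26.5 per hour


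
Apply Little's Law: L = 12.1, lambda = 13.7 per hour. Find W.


W = L / lambda = 12.1 / 13.7 = 0.8832 hours

0.8832 hours


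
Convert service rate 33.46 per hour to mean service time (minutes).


Mean service time = 60/mu = 60/33.46 = 1.79 minutes

1.79 minutes


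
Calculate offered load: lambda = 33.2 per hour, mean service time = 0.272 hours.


Offered load a = lambda * E[S] = 33.2 * 0.272 = 9.03 Erlangs

9.03 Erlangs


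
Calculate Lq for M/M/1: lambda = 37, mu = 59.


rho = 37/59; Lq = rho^2/(1-rho) = 1.05

1.05


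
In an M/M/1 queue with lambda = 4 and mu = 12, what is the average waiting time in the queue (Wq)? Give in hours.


rho = 4/12; Wq = rho/(mu - lambda) = 0.0417 hours

0.0417 hours


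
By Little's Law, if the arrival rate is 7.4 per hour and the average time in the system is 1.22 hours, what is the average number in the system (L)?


L = lambda * W = 7.4 * 1.22 = 9.03

9.03


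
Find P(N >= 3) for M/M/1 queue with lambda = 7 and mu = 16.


P(N >= 3) = rho^3 = (7/16)^3 = 0.0837

0.0837


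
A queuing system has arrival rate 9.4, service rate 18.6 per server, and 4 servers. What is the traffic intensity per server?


rho = lambda / (c * mu) = 9.4 / (4 * 18.6) = 0.1263

0.1263


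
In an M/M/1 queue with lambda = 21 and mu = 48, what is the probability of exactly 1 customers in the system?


rho = 21/48; P(n) = (1-rho)*rho^n = (1-21/48)*(21/48)^1 = 0.2461

0.2461


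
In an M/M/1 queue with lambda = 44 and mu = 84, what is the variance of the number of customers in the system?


rho = 44/84; Var(N) = rho/(1-rho)^2 = 2.31

2.31


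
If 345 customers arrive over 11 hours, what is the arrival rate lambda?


lambda = total arrivals / time = 345 / 11 = 31.36 per hour

31.36 per hour


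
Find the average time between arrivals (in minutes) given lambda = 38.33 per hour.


Mean interarrival time = 60/lambda = 60/38.33 = 1.57 minutes

1.57 minutes


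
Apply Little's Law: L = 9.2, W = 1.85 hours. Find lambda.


lambda = L / W = 9.2 / 1.85 = 4.97 per hour

4.97 per hour


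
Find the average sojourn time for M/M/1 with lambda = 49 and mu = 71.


W = 1/(mu - lambda) = 1/(71 - 49) = 0.0455 hours

0.0455 hours


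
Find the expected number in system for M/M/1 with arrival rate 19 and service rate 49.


rho = 19/49; L = rho/(1-rho) = 0.63

0.63


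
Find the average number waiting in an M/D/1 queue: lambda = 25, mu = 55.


M/D/1: Lq = rho^2 / (2*(1-rho)) where rho = 25/55; Lq = 0.19

0.19


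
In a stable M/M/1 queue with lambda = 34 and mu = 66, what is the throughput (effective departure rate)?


For a stable queue (lambda < mu), throughput = lambda = 34 per hour

34 per hour


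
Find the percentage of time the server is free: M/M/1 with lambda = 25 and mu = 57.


Idle fraction = (1 - rho) * 100 = (1 - 25/57) * 100 = 56.1%

56.1%


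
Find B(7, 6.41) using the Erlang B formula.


B(N,A) = (A^N/N!) / sum(A^k/k!, k=0..N) with N=7, A=6.41 = 0.2116

0.2116


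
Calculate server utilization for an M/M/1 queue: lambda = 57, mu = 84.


rho = lambda/mu = 57/84 = 0.6786

0.6786


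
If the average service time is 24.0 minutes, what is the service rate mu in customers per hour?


mu = 60 / avg_service_time = 60 / 24.0 = 2.5 per hour

2.5 per hour


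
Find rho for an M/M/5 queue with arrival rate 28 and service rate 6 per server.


rho = lambda/(c*mu) = 28/(5*6) = 0.9333

0.9333


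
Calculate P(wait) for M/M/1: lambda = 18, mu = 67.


P(wait) = rho = lambda/mu = 18/67 = 0.2687

0.2687


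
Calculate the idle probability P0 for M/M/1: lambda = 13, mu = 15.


P0 = 1 - rho = 1 - 13/15 = 0.1333

0.1333


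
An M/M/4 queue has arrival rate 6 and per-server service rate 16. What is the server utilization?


rho = lambda/(c*mu) = 6/(4*16) = 0.0938

0.0938


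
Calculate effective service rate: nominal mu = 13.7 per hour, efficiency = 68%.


Effective rate = mu * efficiency = 13.7 * 0.68 = 9.32 per hour

9.32 per hour


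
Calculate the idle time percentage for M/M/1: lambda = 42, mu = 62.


Idle fraction = (1 - rho) * 100 = (1 - 42/62) * 100 = 32.3%

32.3%


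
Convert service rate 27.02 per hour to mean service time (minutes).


Mean service time = 60/mu = 60/27.02 = 2.22 minutes

2.22 minutes


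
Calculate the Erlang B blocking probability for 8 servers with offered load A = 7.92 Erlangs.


B(N,A) = (A^N/N!) / sum(A^k/k!, k=0..N) with N=8, A=7.92 = 0.2311

0.2311


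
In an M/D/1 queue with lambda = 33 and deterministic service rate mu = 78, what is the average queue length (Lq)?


M/D/1: Lq = rho^2 / (2*(1-rho)) where rho = 33/78; Lq = 0.16

0.16


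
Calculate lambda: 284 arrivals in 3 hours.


lambda = total arrivals / time = 284 / 3 = 94.67 per hour

94.67 per hour


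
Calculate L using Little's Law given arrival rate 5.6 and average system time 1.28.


L = lambda * W = 5.6 * 1.28 = 7.17

7.17


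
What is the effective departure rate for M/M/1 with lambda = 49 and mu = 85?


For a stable queue (lambda < mu), throughput = lambda = 49 per hour

49 per hour


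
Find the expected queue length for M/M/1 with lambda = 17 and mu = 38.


rho = 17/38; Lq = rho^2/(1-rho) = 0.36

0.36


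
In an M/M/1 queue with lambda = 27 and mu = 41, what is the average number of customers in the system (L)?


rho = 27/41; L = rho/(1-rho) = 1.93

1.93


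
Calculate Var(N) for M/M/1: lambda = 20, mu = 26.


rho = 20/26; Var(N) = rho/(1-rho)^2 = 14.44

14.44


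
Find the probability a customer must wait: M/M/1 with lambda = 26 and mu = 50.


P(wait) = rho = lambda/mu = 26/50 = 0.52

0.52


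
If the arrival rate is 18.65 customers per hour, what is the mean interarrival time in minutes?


Mean interarrival time = 60/lambda = 60/18.65 = 3.22 minutes

3.22 minutes


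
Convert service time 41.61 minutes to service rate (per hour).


mu = 60 / avg_service_time = 60 / 41.61 = 1.44 per hour

1.44 per hour


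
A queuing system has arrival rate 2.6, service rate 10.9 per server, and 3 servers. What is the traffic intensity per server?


rho = lambda / (c * mu) = 2.6 / (3 * 10.9) = 0.0795

0.0795


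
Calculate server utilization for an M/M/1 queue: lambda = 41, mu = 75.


rho = lambda/mu = 41/75 = 0.5467

0.5467


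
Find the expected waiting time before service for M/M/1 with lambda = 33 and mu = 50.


rho = 33/50; Wq = rho/(mu - lambda) = 0.0388 hours

0.0388 hours


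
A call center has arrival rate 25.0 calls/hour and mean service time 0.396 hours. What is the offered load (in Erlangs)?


Offered load a = lambda * E[S] = 25.0 * 0.396 = 9.9 Erlangs

9.9 Erlangs


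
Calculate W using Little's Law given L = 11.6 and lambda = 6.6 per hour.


W = L / lambda = 11.6 / 6.6 = 1.7576 hours

1.7576 hours


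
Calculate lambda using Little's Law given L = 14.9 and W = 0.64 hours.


lambda = L / W = 14.9 / 0.64 = 23.28 per hour

23.28 per hour


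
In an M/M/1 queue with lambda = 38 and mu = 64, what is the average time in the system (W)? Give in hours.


W = 1/(mu - lambda) = 1/(64 - 38) = 0.0385 hours

0.0385 hours


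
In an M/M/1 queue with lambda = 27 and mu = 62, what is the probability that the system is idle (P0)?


P0 = 1 - rho = 1 - 27/62 = 0.5645

0.5645


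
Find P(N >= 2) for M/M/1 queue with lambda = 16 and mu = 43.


P(N >= 2) = rho^2 = (16/43)^2 = 0.1385

0.1385


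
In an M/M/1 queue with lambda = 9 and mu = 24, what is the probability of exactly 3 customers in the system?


rho = 9/24; P(n) = (1-rho)*rho^n = (1-9/24)*(9/24)^3 = 0.033

0.033


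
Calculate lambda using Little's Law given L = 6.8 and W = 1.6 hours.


lambda = L / W = 6.8 / 1.6 = 4.25 per hour

4.25 per hour


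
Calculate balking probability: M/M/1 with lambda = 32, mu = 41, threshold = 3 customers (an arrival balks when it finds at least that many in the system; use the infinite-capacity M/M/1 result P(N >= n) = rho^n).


P(N >= 3) = rho^3 = (32/41)^3 = 0.4754

0.4754


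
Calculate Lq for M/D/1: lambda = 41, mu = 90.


M/D/1: Lq = rho^2 / (2*(1-rho)) where rho = 41/90; Lq = 0.19

0.19


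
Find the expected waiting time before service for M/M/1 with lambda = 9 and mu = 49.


rho = 9/49; Wq = rho/(mu - lambda) = 0.0046 hours

0.0046 hours


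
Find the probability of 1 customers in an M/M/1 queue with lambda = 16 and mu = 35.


rho = 16/35; P(n) = (1-rho)*rho^n = (1-16/35)*(16/35)^1 = 0.2482

0.2482


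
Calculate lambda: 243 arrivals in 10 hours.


lambda = total arrivals / time = 243 / 10 = 24.3 per hour

24.3 per hour


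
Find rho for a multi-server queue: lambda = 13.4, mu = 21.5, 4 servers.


rho = lambda / (c * mu) = 13.4 / (4 * 21.5) = 0.1558

0.1558


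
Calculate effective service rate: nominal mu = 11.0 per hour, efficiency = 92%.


Effective rate = mu * efficiency = 11.0 * 0.92 = 10.12 per hour

10.12 per hour


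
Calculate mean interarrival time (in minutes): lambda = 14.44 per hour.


Mean interarrival time = 60/lambda = 60/14.44 = 4.16 minutes

4.16 minutes


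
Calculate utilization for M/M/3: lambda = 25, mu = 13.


rho = lambda/(c*mu) = 25/(3*13) = 0.641

0.641


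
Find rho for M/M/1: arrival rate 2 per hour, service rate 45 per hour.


rho = lambda/mu = 2/45 = 0.0444

0.0444


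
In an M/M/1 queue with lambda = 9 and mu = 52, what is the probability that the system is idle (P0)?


P0 = 1 - rho = 1 - 9/52 = 0.8269

0.8269


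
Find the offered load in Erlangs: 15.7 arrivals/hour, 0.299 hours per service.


Offered load a = lambda * E[S] = 15.7 * 0.299 = 4.69 Erlangs

4.69 Erlangs


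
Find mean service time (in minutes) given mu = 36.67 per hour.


Mean service time = 60/mu = 60/36.67 = 1.64 minutes

1.64 minutes


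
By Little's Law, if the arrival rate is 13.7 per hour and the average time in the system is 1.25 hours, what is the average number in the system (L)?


L = lambda * W = 13.7 * 1.25 = 17.13

17.13


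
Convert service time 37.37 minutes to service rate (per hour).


mu = 60 / avg_service_time = 60 / 37.37 = 1.61 per hour

1.61 per hour


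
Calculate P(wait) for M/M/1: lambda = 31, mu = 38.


P(wait) = rho = lambda/mu = 31/38 = 0.8158

0.8158


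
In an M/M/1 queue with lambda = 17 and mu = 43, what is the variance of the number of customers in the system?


rho = 17/43; Var(N) = rho/(1-rho)^2 = 1.08

1.08


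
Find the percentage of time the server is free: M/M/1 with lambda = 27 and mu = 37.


Idle fraction = (1 - rho) * 100 = (1 - 27/37) * 100 = 27.0%

27.0%


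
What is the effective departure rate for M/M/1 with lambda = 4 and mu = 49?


For a stable queue (lambda < mu), throughput = lambda = 4 per hour

4 per hour


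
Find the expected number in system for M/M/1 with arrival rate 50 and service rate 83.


rho = 50/83; L = rho/(1-rho) = 1.52

1.52


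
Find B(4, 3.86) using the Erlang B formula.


B(N,A) = (A^N/N!) / sum(A^k/k!, k=0..N) with N=4, A=3.86 = 0.297

0.297


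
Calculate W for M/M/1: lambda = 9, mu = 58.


W = 1/(mu - lambda) = 1/(58 - 9) = 0.0204 hours

0.0204 hours


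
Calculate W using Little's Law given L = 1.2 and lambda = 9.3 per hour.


W = L / lambda = 1.2 / 9.3 = 0.129 hours

0.129 hours


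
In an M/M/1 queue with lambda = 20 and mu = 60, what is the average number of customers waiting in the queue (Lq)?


rho = 20/60; Lq = rho^2/(1-rho) = 0.17

0.17


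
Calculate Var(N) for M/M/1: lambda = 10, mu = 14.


rho = 10/14; Var(N) = rho/(1-rho)^2 = 8.75

8.75


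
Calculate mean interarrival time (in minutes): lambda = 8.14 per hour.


Mean interarrival time = 60/lambda = 60/8.14 = 7.37 minutes

7.37 minutes


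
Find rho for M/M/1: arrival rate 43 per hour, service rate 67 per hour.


rho = lambda/mu = 43/67 = 0.6418

0.6418


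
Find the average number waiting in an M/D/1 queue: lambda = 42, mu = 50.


M/D/1: Lq = rho^2 / (2*(1-rho)) where rho = 42/50; Lq = 2.21

2.21


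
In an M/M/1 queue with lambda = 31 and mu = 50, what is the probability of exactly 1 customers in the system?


rho = 31/50; P(n) = (1-rho)*rho^n = (1-31/50)*(31/50)^1 = 0.2356

0.2356


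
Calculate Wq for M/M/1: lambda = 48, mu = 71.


rho = 48/71; Wq = rho/(mu - lambda) = 0.0294 hours

0.0294 hours


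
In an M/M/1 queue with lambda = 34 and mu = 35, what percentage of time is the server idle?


Idle fraction = (1 - rho) * 100 = (1 - 34/35) * 100 = 2.9%

2.9%


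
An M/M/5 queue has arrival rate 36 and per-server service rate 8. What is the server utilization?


rho = lambda/(c*mu) = 36/(5*8) = 0.9

0.9


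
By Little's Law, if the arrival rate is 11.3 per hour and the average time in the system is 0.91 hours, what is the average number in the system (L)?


L = lambda * W = 11.3 * 0.91 = 10.28

10.28


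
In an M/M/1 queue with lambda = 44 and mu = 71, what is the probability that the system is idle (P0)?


P0 = 1 - rho = 1 - 44/71 = 0.3803

0.3803


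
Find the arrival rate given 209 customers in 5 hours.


lambda = total arrivals / time = 209 / 5 = 41.8 per hour

41.8 per hour


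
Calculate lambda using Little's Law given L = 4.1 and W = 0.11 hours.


lambda = L / W = 4.1 / 0.11 = 37.27 per hour

37.27 per hour


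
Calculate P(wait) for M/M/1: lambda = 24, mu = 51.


P(wait) = rho = lambda/mu = 24/51 = 0.4706

0.4706


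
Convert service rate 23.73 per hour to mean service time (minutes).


Mean service time = 60/mu = 60/23.73 = 2.53 minutes

2.53 minutes


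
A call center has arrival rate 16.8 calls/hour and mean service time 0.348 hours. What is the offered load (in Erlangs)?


Offered load a = lambda * E[S] = 16.8 * 0.348 = 5.85 Erlangs

5.85 Erlangs


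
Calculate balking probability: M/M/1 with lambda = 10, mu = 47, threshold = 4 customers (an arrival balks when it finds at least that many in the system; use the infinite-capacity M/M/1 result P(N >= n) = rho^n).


P(N >= 4) = rho^4 = (10/47)^4 = 0.002

0.002


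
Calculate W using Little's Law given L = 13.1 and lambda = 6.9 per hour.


W = L / lambda = 13.1 / 6.9 = 1.8986 hours

1.8986 hours


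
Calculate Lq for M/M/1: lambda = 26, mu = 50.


rho = 26/50; Lq = rho^2/(1-rho) = 0.56

0.56


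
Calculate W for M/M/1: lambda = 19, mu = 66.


W = 1/(mu - lambda) = 1/(66 - 19) = 0.0213 hours

0.0213 hours


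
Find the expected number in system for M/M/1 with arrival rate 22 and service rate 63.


rho = 22/63; L = rho/(1-rho) = 0.54

0.54


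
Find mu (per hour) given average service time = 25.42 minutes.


mu = 60 / avg_service_time = 60 / 25.42 = 2.36 per hour

2.36 per hour


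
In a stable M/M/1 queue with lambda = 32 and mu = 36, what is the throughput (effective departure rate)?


For a stable queue (lambda < mu), throughput = lambda = 32 per hour

32 per hour


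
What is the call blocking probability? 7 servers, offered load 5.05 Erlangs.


B(N,A) = (A^N/N!) / sum(A^k/k!, k=0..N) with N=7, A=5.05 = 0.1237

0.1237


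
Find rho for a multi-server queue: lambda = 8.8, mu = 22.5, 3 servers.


rho = lambda / (c * mu) = 8.8 / (3 * 22.5) = 0.1304

0.1304


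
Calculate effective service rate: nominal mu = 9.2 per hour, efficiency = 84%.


Effective rate = mu * efficiency = 9.2 * 0.84 = 7.73 per hour

7.73 per hour


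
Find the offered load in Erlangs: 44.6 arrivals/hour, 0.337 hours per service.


Offered load a = lambda * E[S] = 44.6 * 0.337 = 15.03 Erlangs

15.03 Erlangs


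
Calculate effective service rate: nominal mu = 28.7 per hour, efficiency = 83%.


Effective rate = mu * efficiency = 28.7 * 0.83 = 23.82 per hour

23.82 per hour


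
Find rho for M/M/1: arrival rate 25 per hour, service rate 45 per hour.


rho = lambda/mu = 25/45 = 0.5556

0.5556


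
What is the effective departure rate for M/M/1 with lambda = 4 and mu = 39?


For a stable queue (lambda < mu), throughput = lambda = 4 per hour

4 per hour


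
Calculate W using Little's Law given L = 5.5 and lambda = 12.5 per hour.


W = L / lambda = 5.5 / 12.5 = 0.44 hours

0.44 hours


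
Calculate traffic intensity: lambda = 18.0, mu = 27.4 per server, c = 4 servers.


rho = lambda / (c * mu) = 18.0 / (4 * 27.4) = 0.1642

0.1642


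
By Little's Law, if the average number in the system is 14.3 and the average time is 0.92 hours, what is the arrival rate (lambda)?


lambda = L / W = 14.3 / 0.92 = 15.54 per hour

15.54 per hour


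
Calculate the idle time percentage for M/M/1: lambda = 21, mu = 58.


Idle fraction = (1 - rho) * 100 = (1 - 21/58) * 100 = 63.8%

63.8%


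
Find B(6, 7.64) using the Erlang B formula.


B(N,A) = (A^N/N!) / sum(A^k/k!, k=0..N) with N=6, A=7.64 = 0.3696

0.3696


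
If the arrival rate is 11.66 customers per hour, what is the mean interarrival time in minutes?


Mean interarrival time = 60/lambda = 60/11.66 = 5.15 minutes

5.15 minutes


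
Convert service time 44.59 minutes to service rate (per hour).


mu = 60 / avg_service_time = 60 / 44.59 = 1.35 per hour

1.35 per hour


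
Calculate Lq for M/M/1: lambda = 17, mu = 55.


rho = 17/55; Lq = rho^2/(1-rho) = 0.14

0.14


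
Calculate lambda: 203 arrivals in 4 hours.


lambda = total arrivals / time = 203 / 4 = 50.75 per hour

50.75 per hour


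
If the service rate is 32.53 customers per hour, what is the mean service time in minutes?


Mean service time = 60/mu = 60/32.53 = 1.84 minutes

1.84 minutes


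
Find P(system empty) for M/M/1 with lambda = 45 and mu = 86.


P0 = 1 - rho = 1 - 45/86 = 0.4767

0.4767


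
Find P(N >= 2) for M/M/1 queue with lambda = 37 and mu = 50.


P(N >= 2) = rho^2 = (37/50)^2 = 0.5476

0.5476


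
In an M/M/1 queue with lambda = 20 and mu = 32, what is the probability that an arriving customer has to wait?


P(wait) = rho = lambda/mu = 20/32 = 0.625

0.625


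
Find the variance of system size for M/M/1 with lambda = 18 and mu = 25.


rho = 18/25; Var(N) = rho/(1-rho)^2 = 9.18

9.18


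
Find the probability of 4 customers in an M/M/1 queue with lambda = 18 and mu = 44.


rho = 18/44; P(n) = (1-rho)*rho^n = (1-18/44)*(18/44)^4 = 0.0166

0.0166


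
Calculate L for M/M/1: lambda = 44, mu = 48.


rho = 44/48; L = rho/(1-rho) = 11.0

11.0


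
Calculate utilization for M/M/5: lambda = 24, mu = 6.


rho = lambda/(c*mu) = 24/(5*6) = 0.8

0.8


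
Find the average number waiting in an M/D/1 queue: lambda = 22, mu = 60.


M/D/1: Lq = rho^2 / (2*(1-rho)) where rho = 22/60; Lq = 0.11

0.11


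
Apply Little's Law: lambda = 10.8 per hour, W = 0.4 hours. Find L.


L = lambda * W = 10.8 * 0.4 = 4.32

4.32


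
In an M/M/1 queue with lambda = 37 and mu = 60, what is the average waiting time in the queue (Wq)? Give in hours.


rho = 37/60; Wq = rho/(mu - lambda) = 0.0268 hours

0.0268 hours


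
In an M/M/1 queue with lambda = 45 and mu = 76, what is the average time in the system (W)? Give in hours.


W = 1/(mu - lambda) = 1/(76 - 45) = 0.0323 hours

0.0323 hours


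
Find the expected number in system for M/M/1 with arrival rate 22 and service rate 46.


rho = 22/46; L = rho/(1-rho) = 0.92

0.92


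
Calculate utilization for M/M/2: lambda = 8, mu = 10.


rho = lambda/(c*mu) = 8/(2*10) = 0.4

0.4


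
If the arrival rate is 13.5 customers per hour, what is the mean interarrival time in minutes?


Mean interarrival time = 60/lambda = 60/13.5 = 4.44 minutes

4.44 minutes


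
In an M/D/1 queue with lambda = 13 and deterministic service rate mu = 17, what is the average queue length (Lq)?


M/D/1: Lq = rho^2 / (2*(1-rho)) where rho = 13/17; Lq = 1.24

1.24


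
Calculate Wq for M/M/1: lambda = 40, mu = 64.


rho = 40/64; Wq = rho/(mu - lambda) = 0.026 hours

0.026 hours


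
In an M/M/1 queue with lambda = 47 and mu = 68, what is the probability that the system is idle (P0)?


P0 = 1 - rho = 1 - 47/68 = 0.3088

0.3088


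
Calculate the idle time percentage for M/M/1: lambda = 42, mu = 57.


Idle fraction = (1 - rho) * 100 = (1 - 42/57) * 100 = 26.3%

26.3%


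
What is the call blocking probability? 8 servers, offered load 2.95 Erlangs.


B(N,A) = (A^N/N!) / sum(A^k/k!, k=0..N) with N=8, A=2.95 = 0.0075

0.0075


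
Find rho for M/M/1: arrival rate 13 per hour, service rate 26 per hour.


rho = lambda/mu = 13/26 = 0.5

0.5


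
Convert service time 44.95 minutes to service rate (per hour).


mu = 60 / avg_service_time = 60 / 44.95 = 1.33 per hour

1.33 per hour


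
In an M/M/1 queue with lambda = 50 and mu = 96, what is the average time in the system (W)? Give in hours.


W = 1/(mu - lambda) = 1/(96 - 50) = 0.0217 hours

0.0217 hours


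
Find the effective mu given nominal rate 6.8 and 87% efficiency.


Effective rate = mu * efficiency = 6.8 * 0.87 = 5.92 per hour

5.92 per hour


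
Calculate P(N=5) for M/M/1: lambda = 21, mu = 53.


rho = 21/53; P(n) = (1-rho)*rho^n = (1-21/53)*(21/53)^5 = 0.0059

0.0059


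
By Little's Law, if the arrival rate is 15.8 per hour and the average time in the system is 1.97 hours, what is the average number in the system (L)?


L = lambda * W = 15.8 * 1.97 = 31.13

31.13


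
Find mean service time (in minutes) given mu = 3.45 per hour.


Mean service time = 60/mu = 60/3.45 = 17.39 minutes

17.39 minutes


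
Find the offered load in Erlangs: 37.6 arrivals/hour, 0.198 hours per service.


Offered load a = lambda * E[S] = 37.6 * 0.198 = 7.44 Erlangs

7.44 Erlangs


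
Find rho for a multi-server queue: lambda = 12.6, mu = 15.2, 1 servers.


rho = lambda / (c * mu) = 12.6 / (1 * 15.2) = 0.8289

0.8289


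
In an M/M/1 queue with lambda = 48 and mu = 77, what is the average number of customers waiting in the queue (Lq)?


rho = 48/77; Lq = rho^2/(1-rho) = 1.03

1.03


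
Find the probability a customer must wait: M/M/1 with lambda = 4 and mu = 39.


P(wait) = rho = lambda/mu = 4/39 = 0.1026

0.1026


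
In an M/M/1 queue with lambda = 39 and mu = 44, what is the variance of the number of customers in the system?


rho = 39/44; Var(N) = rho/(1-rho)^2 = 68.64

68.64


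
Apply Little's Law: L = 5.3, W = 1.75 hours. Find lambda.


lambda = L / W = 5.3 / 1.75 = 3.03 per hour

3.03 per hour


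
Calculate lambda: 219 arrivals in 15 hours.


lambda = total arrivals / time = 219 / 15 = 14.6 per hour

14.6 per hour


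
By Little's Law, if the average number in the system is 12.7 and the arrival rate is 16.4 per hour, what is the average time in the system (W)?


W = L / lambda = 12.7 / 16.4 = 0.7744 hours

0.7744 hours


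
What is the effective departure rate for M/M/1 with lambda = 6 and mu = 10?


For a stable queue (lambda < mu), throughput = lambda = 6 per hour

6 per hour


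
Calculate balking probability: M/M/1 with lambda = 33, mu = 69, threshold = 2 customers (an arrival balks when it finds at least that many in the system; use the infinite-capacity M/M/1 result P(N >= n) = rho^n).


P(N >= 2) = rho^2 = (33/69)^2 = 0.2287

0.2287


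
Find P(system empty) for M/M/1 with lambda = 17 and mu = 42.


P0 = 1 - rho = 1 - 17/42 = 0.5952

0.5952


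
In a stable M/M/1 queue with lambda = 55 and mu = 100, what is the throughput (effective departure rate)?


For a stable queue (lambda < mu), throughput = lambda = 55 per hour

55 per hour


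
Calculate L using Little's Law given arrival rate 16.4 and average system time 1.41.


L = lambda * W = 16.4 * 1.41 = 23.12

23.12


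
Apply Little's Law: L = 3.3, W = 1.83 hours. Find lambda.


lambda = L / W = 3.3 / 1.83 = 1.8 per hour

1.8 per hour


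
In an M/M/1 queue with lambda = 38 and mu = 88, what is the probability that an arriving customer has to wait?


P(wait) = rho = lambda/mu = 38/88 = 0.4318

0.4318


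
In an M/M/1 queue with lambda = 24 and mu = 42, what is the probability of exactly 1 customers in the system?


rho = 24/42; P(n) = (1-rho)*rho^n = (1-24/42)*(24/42)^1 = 0.2449

0.2449


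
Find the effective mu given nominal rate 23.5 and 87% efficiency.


Effective rate = mu * efficiency = 23.5 * 0.87 = 20.45 per hour

20.45 per hour


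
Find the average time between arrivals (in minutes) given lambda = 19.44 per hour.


Mean interarrival time = 60/lambda = 60/19.44 = 3.09 minutes

3.09 minutes


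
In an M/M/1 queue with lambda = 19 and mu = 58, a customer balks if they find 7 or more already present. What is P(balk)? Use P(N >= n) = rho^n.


P(N >= 7) = rho^7 = (19/58)^7 = 0.0004

0.0004


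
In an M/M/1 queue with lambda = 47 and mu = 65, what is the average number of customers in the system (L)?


rho = 47/65; L = rho/(1-rho) = 2.61

2.61


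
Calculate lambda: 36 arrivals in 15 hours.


lambda = total arrivals / time = 36 / 15 = 2.4 per hour

2.4 per hour


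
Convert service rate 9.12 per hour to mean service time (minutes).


Mean service time = 60/mu = 60/9.12 = 6.58 minutes

6.58 minutes


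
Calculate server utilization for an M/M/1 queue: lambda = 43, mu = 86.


rho = lambda/mu = 43/86 = 0.5

0.5


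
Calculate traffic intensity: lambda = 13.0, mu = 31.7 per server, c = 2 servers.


rho = lambda / (c * mu) = 13.0 / (2 * 31.7) = 0.205

0.205
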